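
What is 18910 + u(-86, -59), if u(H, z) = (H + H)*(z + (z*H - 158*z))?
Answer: -2447054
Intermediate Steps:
u(H, z) = 2*H*(-157*z + H*z) (u(H, z) = (2*H)*(z + (H*z - 158*z)) = (2*H)*(z + (-158*z + H*z)) = (2*H)*(-157*z + H*z) = 2*H*(-157*z + H*z))
18910 + u(-86, -59) = 18910 + 2*(-86)*(-59)*(-157 - 86) = 18910 + 2*(-86)*(-59)*(-243) = 18910 - 2465964 = -2447054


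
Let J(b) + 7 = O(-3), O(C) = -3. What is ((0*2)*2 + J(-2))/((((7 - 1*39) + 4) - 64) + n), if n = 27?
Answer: 2/13 ≈ 0.15385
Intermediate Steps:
J(b) = -10 (J(b) = -7 - 3 = -10)
((0*2)*2 + J(-2))/((((7 - 1*39) + 4) - 64) + n) = ((0*2)*2 - 10)/((((7 - 1*39) + 4) - 64) + 27) = (0*2 - 10)/((((7 - 39) + 4) - 64) + 27) = (0 - 10)/(((-32 + 4) - 64) + 27) = -10/((-28 - 64) + 27) = -10/(-92 + 27) = -10/(-65) = -10*(-1/65) = 2/13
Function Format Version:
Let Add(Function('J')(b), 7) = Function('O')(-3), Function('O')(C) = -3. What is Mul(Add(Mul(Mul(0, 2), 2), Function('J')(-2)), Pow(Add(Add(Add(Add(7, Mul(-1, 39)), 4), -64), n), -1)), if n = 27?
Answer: Rational(2, 13) ≈ 0.15385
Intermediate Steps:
Function('J')(b) = -10 (Function('J')(b) = Add(-7, -3) = -10)
Mul(Add(Mul(Mul(0, 2), 2), Function('J')(-2)), Pow(Add(Add(Add(Add(7, Mul(-1, 39)), 4), -64), n), -1)) = Mul(Add(Mul(Mul(0, 2), 2), -10), Pow(Add(Add(Add(Add(7, Mul(-1, 39)), 4), -64), 27), -1)) = Mul(Add(Mul(0, 2), -10), Pow(Add(Add(Add(Add(7, -39), 4), -64), 27), -1)) = Mul(Add(0, -10), Pow(Add(Add(Add(-32, 4), -64), 27), -1)) = Mul(-10, Pow(Add(Add(-28, -64), 27), -1)) = Mul(-10, Pow(Add(-92, 27), -1)) = Mul(-10, Pow(-65, -1)) = Mul(-10, Rational(-1, 65)) = Rational(2, 13)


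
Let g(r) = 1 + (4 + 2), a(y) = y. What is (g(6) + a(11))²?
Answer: 324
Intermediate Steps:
g(r) = 7 (g(r) = 1 + 6 = 7)
(g(6) + a(11))² = (7 + 11)² = 18² = 324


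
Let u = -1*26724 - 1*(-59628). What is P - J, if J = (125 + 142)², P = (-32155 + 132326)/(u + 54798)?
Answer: -6252087707/87702 ≈ -71288.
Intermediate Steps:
u = 32904 (u = -26724 + 59628 = 32904)
P = 100171/87702 (P = (-32155 + 132326)/(32904 + 54798) = 100171/87702 ≈ 1.1422)
J = 71289 (J = 267² = 71289)
P - J = 100171/87702 - 1*71289 = 100171/87702 - 71289 = -6252087707/87702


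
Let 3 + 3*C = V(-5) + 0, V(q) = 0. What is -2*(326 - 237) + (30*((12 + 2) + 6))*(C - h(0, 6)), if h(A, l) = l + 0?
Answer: -4378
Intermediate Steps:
h(A, l) = l
C = -1 (C = -1 + (0 + 0)/3 = -1 + (⅓)*0 = -1 + 0 = -1)
-2*(326 - 237) + (30*((12 + 2) + 6))*(C - h(0, 6)) = -2*(326 - 237) + (30*((12 + 2) + 6))*(-1 - 1*6) = -2*89 + (30*(14 + 6))*(-1 - 6) = -178 + (30*20)*(-7) = -178 + 600*(-7) = -178 - 4200 = -4378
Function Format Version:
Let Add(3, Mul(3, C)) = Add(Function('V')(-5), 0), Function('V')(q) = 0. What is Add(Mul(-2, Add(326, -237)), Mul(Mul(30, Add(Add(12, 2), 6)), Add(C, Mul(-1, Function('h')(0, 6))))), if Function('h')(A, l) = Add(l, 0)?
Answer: -4378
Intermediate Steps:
Function('h')(A, l) = l
C = -1 (C = Add(-1, Mul(Rational(1, 3), Add(0, 0))) = Add(-1, Mul(Rational(1, 3), 0)) = Add(-1, 0) = -1)
Add(Mul(-2, Add(326, -237)), Mul(Mul(30, Add(Add(12, 2), 6)), Add(C, Mul(-1, Function('h')(0, 6))))) = Add(Mul(-2, Add(326, -237)), Mul(Mul(30, Add(Add(12, 2), 6)), Add(-1, Mul(-1, 6)))) = Add(Mul(-2, 89), Mul(Mul(30, Add(14, 6)), Add(-1, -6))) = Add(-178, Mul(Mul(30, 20), -7)) = Add(-178, Mul(600, -7)) = Add(-178, -4200) = -4378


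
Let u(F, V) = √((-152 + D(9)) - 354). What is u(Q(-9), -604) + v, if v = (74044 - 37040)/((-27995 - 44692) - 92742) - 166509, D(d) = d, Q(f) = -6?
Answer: -2504132215/15039 + I*√497 ≈ -1.6651e+5 + 22.293*I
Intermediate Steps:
v = -2504132215/15039 (v = 37004/(-72687 - 92742) - 166509 = 37004/(-165429) - 166509 = 37004*(-1/165429) - 166509 = -3364/15039 - 166509 = -2504132215/15039 ≈ -1.6651e+5)
u(F, V) = I*√497 (u(F, V) = √((-152 + 9) - 354) = √(-143 - 354) = √(-497) = I*√497)
u(Q(-9), -604) + v = I*√497 - 2504132215/15039 = -2504132215/15039 + I*√497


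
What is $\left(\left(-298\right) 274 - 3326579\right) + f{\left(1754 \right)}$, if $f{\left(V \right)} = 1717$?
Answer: $-3406514$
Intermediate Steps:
$\left(\left(-298\right) 274 - 3326579\right) + f{\left(1754 \right)} = \left(\left(-298\right) 274 - 3326579\right) + 1717 = \left(-81652 - 3326579\right) + 1717 = -3408231 + 1717 = -3406514$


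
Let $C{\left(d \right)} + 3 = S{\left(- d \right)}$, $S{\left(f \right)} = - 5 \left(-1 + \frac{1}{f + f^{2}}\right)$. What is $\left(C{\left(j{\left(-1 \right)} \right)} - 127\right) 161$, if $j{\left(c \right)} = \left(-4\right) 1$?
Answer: $- \frac{80661}{4} \approx -20165.0$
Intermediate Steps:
$j{\left(c \right)} = -4$
$S{\left(f \right)} = 5 - \frac{5}{f + f^{2}}$
$C{\left(d \right)} = -3 - \frac{5 \left(-1 + d^{2} - d\right)}{d \left(1 - d\right)}$ ($C{\left(d \right)} = -3 + \frac{5 \left(-1 - d + \left(- d\right)^{2}\right)}{- d \left(1 - d\right)} = -3 + \frac{5 \left(- \frac{1}{d}\right) \left(-1 - d + d^{2}\right)}{1 - d} = -3 + \frac{5 \left(- \frac{1}{d}\right) \left(-1 + d^{2} - d\right)}{1 - d} = -3 - \frac{5 \left(-1 + d^{2} - d\right)}{d \left(1 - d\right)}$)
$\left(C{\left(j{\left(-1 \right)} \right)} - 127\right) 161 = \left(\frac{-5 - -8 + 2 \left(-4\right)^{2}}{\left(-4\right) \left(-1 - 4\right)} - 127\right) 161 = \left(- \frac{-5 + 8 + 2 \cdot 16}{4 \left(-5\right)} - 127\right) 161 = \left(\left(- \frac{1}{4}\right) \left(- \frac{1}{5}\right) \left(-5 + 8 + 32\right) - 127\right) 161 = \left(\left(- \frac{1}{4}\right) \left(- \frac{1}{5}\right) 35 - 127\right) 161 = \left(\frac{7}{4} - 127\right) 161 = \left(- \frac{501}{4}\right) 161 = - \frac{80661}{4}$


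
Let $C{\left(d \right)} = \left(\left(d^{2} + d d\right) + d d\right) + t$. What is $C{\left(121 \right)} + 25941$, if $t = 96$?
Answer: $69960$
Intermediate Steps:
$C{\left(d \right)} = 96 + 3 d^{2}$ ($C{\left(d \right)} = \left(\left(d^{2} + d d\right) + d d\right) + 96 = \left(\left(d^{2} + d^{2}\right) + d^{2}\right) + 96 = \left(2 d^{2} + d^{2}\right) + 96 = 3 d^{2} + 96 = 96 + 3 d^{2}$)
$C{\left(121 \right)} + 25941 = \left(96 + 3 \cdot 121^{2}\right) + 25941 = \left(96 + 3 \cdot 14641\right) + 25941 = \left(96 + 43923\right) + 25941 = 44019 + 25941 = 69960$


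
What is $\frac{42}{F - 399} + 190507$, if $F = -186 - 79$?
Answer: $\frac{63248303}{332} \approx 1.9051 \cdot 10^{5}$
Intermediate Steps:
$F = -265$
$\frac{42}{F - 399} + 190507 = \frac{42}{-265 - 399} + 190507 = \frac{42}{-664} + 190507 = 42 \left(- \frac{1}{664}\right) + 190507 = - \frac{21}{332} + 190507 = \frac{63248303}{332}$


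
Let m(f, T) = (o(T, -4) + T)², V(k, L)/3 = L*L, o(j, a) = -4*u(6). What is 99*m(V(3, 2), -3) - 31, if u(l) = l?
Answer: 72140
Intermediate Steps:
o(j, a) = -24 (o(j, a) = -4*6 = -24)
V(k, L) = 3*L² (V(k, L) = 3*(L*L) = 3*L²)
m(f, T) = (-24 + T)²
99*m(V(3, 2), -3) - 31 = 99*(-24 - 3)² - 31 = 99*(-27)² - 31 = 99*729 - 31 = 72171 - 31 = 72140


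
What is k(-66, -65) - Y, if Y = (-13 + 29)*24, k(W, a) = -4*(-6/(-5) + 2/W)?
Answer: -64132/165 ≈ -388.68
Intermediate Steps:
k(W, a) = -24/5 - 8/W (k(W, a) = -4*(-6*(-⅕) + 2/W) = -4*(6/5 + 2/W) = -24/5 - 8/W)
Y = 384 (Y = 16*24 = 384)
k(-66, -65) - Y = (-24/5 - 8/(-66)) - 1*384 = (-24/5 - 8*(-1/66)) - 384 = (-24/5 + 4/33) - 384 = -772/165 - 384 = -64132/165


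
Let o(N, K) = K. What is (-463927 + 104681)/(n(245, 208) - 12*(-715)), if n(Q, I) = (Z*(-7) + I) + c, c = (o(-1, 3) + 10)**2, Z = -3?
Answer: -179623/4489 ≈ -40.014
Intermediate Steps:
c = 169 (c = (3 + 10)**2 = 13**2 = 169)
n(Q, I) = 190 + I (n(Q, I) = (-3*(-7) + I) + 169 = (21 + I) + 169 = 190 + I)
(-463927 + 104681)/(n(245, 208) - 12*(-715)) = (-463927 + 104681)/((190 + 208) - 12*(-715)) = -359246/(398 + 8580) = -359246/8978 = -359246*1/8978 = -179623/4489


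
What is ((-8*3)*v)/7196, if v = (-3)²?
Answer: -54/1799 ≈ -0.030017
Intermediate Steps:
v = 9
((-8*3)*v)/7196 = (-8*3*9)/7196 = -24*9*(1/7196) = -216*1/7196 = -54/1799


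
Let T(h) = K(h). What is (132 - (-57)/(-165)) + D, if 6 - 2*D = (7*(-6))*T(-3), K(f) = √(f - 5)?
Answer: 7406/55 + 42*I*√2 ≈ 134.65 + 59.397*I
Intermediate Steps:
K(f) = √(-5 + f)
T(h) = √(-5 + h)
D = 3 + 42*I*√2 (D = 3 - 7*(-6)*√(-5 - 3)/2 = 3 - (-21)*√(-8) = 3 - (-21)*2*I*√2 = 3 - (-42)*I*√2 = 3 + 42*I*√2 ≈ 3.0 + 59.397*I)
(132 - (-57)/(-165)) + D = (132 - (-57)/(-165)) + (3 + 42*I*√2) = (132 - (-57)*(-1)/165) + (3 + 42*I*√2) = (132 - 1*19/55) + (3 + 42*I*√2) = (132 - 19/55) + (3 + 42*I*√2) = 7241/55 + (3 + 42*I*√2) = 7406/55 + 42*I*√2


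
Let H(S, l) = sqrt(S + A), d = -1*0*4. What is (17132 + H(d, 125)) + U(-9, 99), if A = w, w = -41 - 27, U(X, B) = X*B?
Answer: 16241 + 2*I*sqrt(17) ≈ 16241.0 + 8.2462*I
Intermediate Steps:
U(X, B) = B*X
w = -68
d = 0 (d = 0*4 = 0)
A = -68
H(S, l) = sqrt(-68 + S) (H(S, l) = sqrt(S - 68) = sqrt(-68 + S))
(17132 + H(d, 125)) + U(-9, 99) = (17132 + sqrt(-68 + 0)) + 99*(-9) = (17132 + sqrt(-68)) - 891 = (17132 + 2*I*sqrt(17)) - 891 = 16241 + 2*I*sqrt(17)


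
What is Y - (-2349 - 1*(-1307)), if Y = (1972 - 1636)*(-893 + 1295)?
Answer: 136114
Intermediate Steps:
Y = 135072 (Y = 336*402 = 135072)
Y - (-2349 - 1*(-1307)) = 135072 - (-2349 - 1*(-1307)) = 135072 - (-2349 + 1307) = 135072 - 1*(-1042) = 135072 + 1042 = 136114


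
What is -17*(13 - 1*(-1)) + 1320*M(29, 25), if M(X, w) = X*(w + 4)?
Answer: 1109882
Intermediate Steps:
M(X, w) = X*(4 + w)
-17*(13 - 1*(-1)) + 1320*M(29, 25) = -17*(13 - 1*(-1)) + 1320*(29*(4 + 25)) = -17*(13 + 1) + 1320*(29*29) = -17*14 + 1320*841 = -238 + 1110120 = 1109882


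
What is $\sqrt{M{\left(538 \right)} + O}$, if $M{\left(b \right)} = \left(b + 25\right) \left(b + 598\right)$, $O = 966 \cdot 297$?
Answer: $\sqrt{926470} \approx 962.53$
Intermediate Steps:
$O = 286902$
$M{\left(b \right)} = \left(25 + b\right) \left(598 + b\right)$
$\sqrt{M{\left(538 \right)} + O} = \sqrt{\left(14950 + 538^{2} + 623 \cdot 538\right) + 286902} = \sqrt{\left(14950 + 289444 + 335174\right) + 286902} = \sqrt{639568 + 286902} = \sqrt{926470}$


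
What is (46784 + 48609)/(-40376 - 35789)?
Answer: -95393/76165 ≈ -1.2525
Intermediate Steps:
(46784 + 48609)/(-40376 - 35789) = 95393/(-76165) = 95393*(-1/76165) = -95393/76165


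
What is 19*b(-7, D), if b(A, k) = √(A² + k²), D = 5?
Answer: 19*√74 ≈ 163.44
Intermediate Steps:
19*b(-7, D) = 19*√((-7)² + 5²) = 19*√(49 + 25) = 19*√74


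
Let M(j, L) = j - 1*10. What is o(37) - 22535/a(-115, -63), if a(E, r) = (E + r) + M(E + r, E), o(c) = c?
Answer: 36077/366 ≈ 98.571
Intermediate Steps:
M(j, L) = -10 + j (M(j, L) = j - 10 = -10 + j)
a(E, r) = -10 + 2*E + 2*r (a(E, r) = (E + r) + (-10 + (E + r)) = (E + r) + (-10 + E + r) = -10 + 2*E + 2*r)
o(37) - 22535/a(-115, -63) = 37 - 22535/(-10 + 2*(-115) + 2*(-63)) = 37 - 22535/(-10 - 230 - 126) = 37 - 22535/(-366) = 37 - 22535*(-1)/366 = 37 - 1*(-22535/366) = 37 + 22535/366 = 36077/366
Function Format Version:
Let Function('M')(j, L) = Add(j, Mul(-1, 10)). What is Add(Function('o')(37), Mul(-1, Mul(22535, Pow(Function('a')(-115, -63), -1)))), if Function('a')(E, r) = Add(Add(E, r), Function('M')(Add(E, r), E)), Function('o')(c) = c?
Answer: Rational(36077, 366) ≈ 98.571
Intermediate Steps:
Function('M')(j, L) = Add(-10, j) (Function('M')(j, L) = Add(j, -10) = Add(-10, j))
Function('a')(E, r) = Add(-10, Mul(2, E), Mul(2, r)) (Function('a')(E, r) = Add(Add(E, r), Add(-10, Add(E, r))) = Add(Add(E, r), Add(-10, E, r)) = Add(-10, Mul(2, E), Mul(2, r)))
Add(Function('o')(37), Mul(-1, Mul(22535, Pow(Function('a')(-115, -63), -1)))) = Add(37, Mul(-1, Mul(22535, Pow(Add(-10, Mul(2, -115), Mul(2, -63)), -1)))) = Add(37, Mul(-1, Mul(22535, Pow(Add(-10, -230, -126), -1)))) = Add(37, Mul(-1, Mul(22535, Pow(-366, -1)))) = Add(37, Mul(-1, Mul(22535, Rational(-1, 366)))) = Add(37, Mul(-1, Rational(-22535, 366))) = Add(37, Rational(22535, 366)) = Rational(36077, 366)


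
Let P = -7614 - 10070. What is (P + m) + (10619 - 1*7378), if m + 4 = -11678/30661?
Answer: -442971145/30661 ≈ -14447.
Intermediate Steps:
m = -134322/30661 (m = -4 - 11678/30661 = -134322/30661 ≈ -4.3809)
P = -17684
(P + m) + (10619 - 1*7378) = (-17684 - 134322/30661) + (10619 - 1*7378) = -542343446/30661 + (10619 - 7378) = -542343446/30661 + 3241 = -442971145/30661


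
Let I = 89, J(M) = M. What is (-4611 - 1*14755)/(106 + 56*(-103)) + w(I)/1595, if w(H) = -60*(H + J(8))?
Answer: -206407/903089 ≈ -0.22856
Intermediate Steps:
w(H) = -480 - 60*H (w(H) = -60*(H + 8) = -60*(8 + H) = -480 - 60*H)
(-4611 - 1*14755)/(106 + 56*(-103)) + w(I)/1595 = (-4611 - 1*14755)/(106 + 56*(-103)) + (-480 - 60*89)/1595 = (-4611 - 14755)/(106 - 5768) + (-480 - 5340)*(1/1595) = -19366/(-5662) - 5820*1/1595 = -19366*(-1/5662) - 1164/319 = 9683/2831 - 1164/319 = -206407/903089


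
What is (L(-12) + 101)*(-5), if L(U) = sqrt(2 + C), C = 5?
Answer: -505 - 5*sqrt(7) ≈ -518.23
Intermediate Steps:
L(U) = sqrt(7) (L(U) = sqrt(2 + 5) = sqrt(7))
(L(-12) + 101)*(-5) = (sqrt(7) + 101)*(-5) = (101 + sqrt(7))*(-5) = -505 - 5*sqrt(7)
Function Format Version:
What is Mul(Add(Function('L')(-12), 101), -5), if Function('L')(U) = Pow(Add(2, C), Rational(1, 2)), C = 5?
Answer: Add(-505, Mul(-5, Pow(7, Rational(1, 2)))) ≈ -518.23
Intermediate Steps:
Function('L')(U) = Pow(7, Rational(1, 2)) (Function('L')(U) = Pow(Add(2, 5), Rational(1, 2)) = Pow(7, Rational(1, 2)))
Mul(Add(Function('L')(-12), 101), -5) = Mul(Add(Pow(7, Rational(1, 2)), 101), -5) = Mul(Add(101, Pow(7, Rational(1, 2))), -5) = Add(-505, Mul(-5, Pow(7, Rational(1, 2))))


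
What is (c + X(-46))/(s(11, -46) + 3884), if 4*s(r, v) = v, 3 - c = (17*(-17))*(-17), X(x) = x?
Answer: -9912/7745 ≈ -1.2798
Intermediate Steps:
c = -4910 (c = 3 - 17*(-17)*(-17) = 3 - (-289)*(-17) = 3 - 1*4913 = 3 - 4913 = -4910)
s(r, v) = v/4
(c + X(-46))/(s(11, -46) + 3884) = (-4910 - 46)/((¼)*(-46) + 3884) = -4956/(-23/2 + 3884) = -4956/7745/2 = -4956*2/7745 = -9912/7745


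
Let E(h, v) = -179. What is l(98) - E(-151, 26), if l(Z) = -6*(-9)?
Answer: 233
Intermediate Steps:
l(Z) = 54
l(98) - E(-151, 26) = 54 - 1*(-179) = 54 + 179 = 233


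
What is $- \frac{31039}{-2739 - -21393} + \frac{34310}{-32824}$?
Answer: $- \frac{414710719}{153074724} \approx -2.7092$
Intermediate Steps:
$- \frac{31039}{-2739 - -21393} + \frac{34310}{-32824} = - \frac{31039}{-2739 + 21393} + 34310 \left(- \frac{1}{32824}\right) = - \frac{31039}{18654} - \frac{17155}{16412} = - \frac{414710719}{153074724}$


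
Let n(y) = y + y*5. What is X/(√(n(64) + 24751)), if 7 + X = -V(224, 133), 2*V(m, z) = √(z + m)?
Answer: √25135*(-14 - √357)/50270 ≈ -0.10374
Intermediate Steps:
V(m, z) = √(m + z)/2 (V(m, z) = √(z + m)/2 = √(m + z)/2)
n(y) = 6*y (n(y) = y + 5*y = 6*y)
X = -7 - √357/2 (X = -7 - √(224 + 133)/2 = -7 - √357/2 ≈ -16.447)
X/(√(n(64) + 24751)) = (-7 - √357/2)/(√(6*64 + 24751)) = (-7 - √357/2)/(√(384 + 24751)) = (-7 - √357/2)/(√25135) = (-7 - √357/2)*(√25135/25135) = √25135*(-7 - √357/2)/25135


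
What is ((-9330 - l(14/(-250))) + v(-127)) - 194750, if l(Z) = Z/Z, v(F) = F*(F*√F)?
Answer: -204081 + 16129*I*√127 ≈ -2.0408e+5 + 1.8176e+5*I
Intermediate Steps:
v(F) = F^(5/2) (v(F) = F*F^(3/2) = F^(5/2))
l(Z) = 1
((-9330 - l(14/(-250))) + v(-127)) - 194750 = ((-9330 - 1*1) + (-127)^(5/2)) - 194750 = ((-9330 - 1) + 16129*I*√127) - 194750 = (-9331 + 16129*I*√127) - 194750 = -204081 + 16129*I*√127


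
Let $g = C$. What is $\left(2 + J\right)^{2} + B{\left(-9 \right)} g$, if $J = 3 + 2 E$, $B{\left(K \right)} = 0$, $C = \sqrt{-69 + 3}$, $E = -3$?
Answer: $1$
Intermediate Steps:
$C = i \sqrt{66}$ ($C = \sqrt{-66} = i \sqrt{66} \approx 8.124 i$)
$g = i \sqrt{66} \approx 8.124 i$
$J = -3$ ($J = 3 + 2 \left(-3\right) = 3 - 6 = -3$)
$\left(2 + J\right)^{2} + B{\left(-9 \right)} g = \left(2 - 3\right)^{2} + 0 i \sqrt{66} = \left(-1\right)^{2} + 0 = 1 + 0 = 1$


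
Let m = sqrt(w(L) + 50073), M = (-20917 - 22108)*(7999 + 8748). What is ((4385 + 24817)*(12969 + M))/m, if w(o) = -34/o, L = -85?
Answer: -21040820868612*sqrt(1251835)/250367 ≈ -9.4028e+10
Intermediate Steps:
M = -720539675 (M = -43025*16747 = -720539675)
m = sqrt(1251835)/5 (m = sqrt(-34/(-85) + 50073) = sqrt(-34*(-1/85) + 50073) = sqrt(2/5 + 50073) = sqrt(250367/5) = sqrt(1251835)/5 ≈ 223.77)
((4385 + 24817)*(12969 + M))/m = ((4385 + 24817)*(12969 - 720539675))/((sqrt(1251835)/5)) = (29202*(-720526706))*(sqrt(1251835)/250367) = -21040820868612*sqrt(1251835)/250367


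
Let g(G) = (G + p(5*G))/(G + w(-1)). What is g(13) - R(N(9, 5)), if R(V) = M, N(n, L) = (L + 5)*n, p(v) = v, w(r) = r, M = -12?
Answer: 37/2 ≈ 18.500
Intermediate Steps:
N(n, L) = n*(5 + L) (N(n, L) = (5 + L)*n = n*(5 + L))
R(V) = -12
g(G) = 6*G/(-1 + G) (g(G) = (G + 5*G)/(G - 1) = (6*G)/(-1 + G) = 6*G/(-1 + G))
g(13) - R(N(9, 5)) = 6*13/(-1 + 13) - 1*(-12) = 6*13/12 + 12 = 6*13*(1/12) + 12 = 13/2 + 12 = 37/2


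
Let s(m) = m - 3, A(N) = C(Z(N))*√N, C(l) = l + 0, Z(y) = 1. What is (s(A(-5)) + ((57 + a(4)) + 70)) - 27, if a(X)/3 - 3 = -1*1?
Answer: 103 + I*√5 ≈ 103.0 + 2.2361*I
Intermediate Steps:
C(l) = l
a(X) = 6 (a(X) = 9 + 3*(-1*1) = 9 + 3*(-1) = 9 - 3 = 6)
A(N) = √N (A(N) = 1*√N = √N)
s(m) = -3 + m
(s(A(-5)) + ((57 + a(4)) + 70)) - 27 = ((-3 + √(-5)) + ((57 + 6) + 70)) - 27 = ((-3 + I*√5) + (63 + 70)) - 27 = ((-3 + I*√5) + 133) - 27 = (130 + I*√5) - 27 = 103 + I*√5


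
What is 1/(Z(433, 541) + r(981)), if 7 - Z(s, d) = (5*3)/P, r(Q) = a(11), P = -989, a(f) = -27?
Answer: -989/19765 ≈ -0.050038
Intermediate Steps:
r(Q) = -27
Z(s, d) = 6938/989 (Z(s, d) = 7 - 5*3/(-989) = 7 - 15*(-1)/989 = 7 - 1*(-15/989) = 7 + 15/989 = 6938/989)
1/(Z(433, 541) + r(981)) = 1/(6938/989 - 27) = 1/(-19765/989) = -989/19765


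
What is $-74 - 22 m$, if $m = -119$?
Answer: $2544$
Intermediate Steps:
$-74 - 22 m = -74 - -2618 = -74 + 2618 = 2544$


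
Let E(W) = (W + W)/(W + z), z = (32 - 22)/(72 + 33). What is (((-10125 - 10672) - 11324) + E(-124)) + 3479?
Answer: -37260638/1301 ≈ -28640.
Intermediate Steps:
z = 2/21 (z = 10/105 = 10*(1/105) = 2/21 ≈ 0.095238)
E(W) = 2*W/(2/21 + W) (E(W) = (W + W)/(W + 2/21) = (2*W)/(2/21 + W) = 2*W/(2/21 + W))
(((-10125 - 10672) - 11324) + E(-124)) + 3479 = (((-10125 - 10672) - 11324) + 42*(-124)/(2 + 21*(-124))) + 3479 = ((-20797 - 11324) + 42*(-124)/(2 - 2604)) + 3479 = (-32121 + 42*(-124)/(-2602)) + 3479 = (-32121 + 42*(-124)*(-1/2602)) + 3479 = (-32121 + 2604/1301) + 3479 = -41786817/1301 + 3479 = -37260638/1301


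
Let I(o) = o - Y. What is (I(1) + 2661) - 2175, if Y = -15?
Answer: 502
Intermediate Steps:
I(o) = 15 + o (I(o) = o - 1*(-15) = o + 15 = 15 + o)
(I(1) + 2661) - 2175 = ((15 + 1) + 2661) - 2175 = (16 + 2661) - 2175 = 2677 - 2175 = 502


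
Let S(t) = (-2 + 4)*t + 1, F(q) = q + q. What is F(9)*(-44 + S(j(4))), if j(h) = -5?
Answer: -954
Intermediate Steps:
F(q) = 2*q
S(t) = 1 + 2*t (S(t) = 2*t + 1 = 1 + 2*t)
F(9)*(-44 + S(j(4))) = (2*9)*(-44 + (1 + 2*(-5))) = 18*(-44 + (1 - 10)) = 18*(-44 - 9) = 18*(-53) = -954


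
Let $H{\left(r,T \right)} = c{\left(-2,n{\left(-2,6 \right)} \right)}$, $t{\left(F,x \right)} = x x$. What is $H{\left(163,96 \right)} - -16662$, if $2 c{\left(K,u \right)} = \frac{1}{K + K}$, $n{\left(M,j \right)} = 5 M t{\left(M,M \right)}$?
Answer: $\frac{133295}{8} \approx 16662.0$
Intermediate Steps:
$t{\left(F,x \right)} = x^{2}$
$n{\left(M,j \right)} = 5 M^{3}$ ($n{\left(M,j \right)} = 5 M M^{2} = 5 M^{3}$)
$c{\left(K,u \right)} = \frac{1}{4 K}$ ($c{\left(K,u \right)} = \frac{1}{2 \left(K + K\right)} = \frac{1}{2 \cdot 2 K} = \frac{\frac{1}{2} \frac{1}{K}}{2} = \frac{1}{4 K}$)
$H{\left(r,T \right)} = - \frac{1}{8}$ ($H{\left(r,T \right)} = \frac{1}{4 \left(-2\right)} = \frac{1}{4} \left(- \frac{1}{2}\right) = - \frac{1}{8}$)
$H{\left(163,96 \right)} - -16662 = - \frac{1}{8} - -16662 = - \frac{1}{8} + 16662 = \frac{133295}{8}$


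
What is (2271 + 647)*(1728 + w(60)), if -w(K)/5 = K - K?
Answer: 5042304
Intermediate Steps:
w(K) = 0 (w(K) = -5*(K - K) = -5*0 = 0)
(2271 + 647)*(1728 + w(60)) = (2271 + 647)*(1728 + 0) = 2918*1728 = 5042304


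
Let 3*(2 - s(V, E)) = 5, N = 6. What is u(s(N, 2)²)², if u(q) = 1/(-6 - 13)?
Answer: 1/361 ≈ 0.0027701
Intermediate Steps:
s(V, E) = ⅓ (s(V, E) = 2 - ⅓*5 = 2 - 5/3 = ⅓)
u(q) = -1/19 (u(q) = 1/(-19) = -1/19)
u(s(N, 2)²)² = (-1/19)² = 1/361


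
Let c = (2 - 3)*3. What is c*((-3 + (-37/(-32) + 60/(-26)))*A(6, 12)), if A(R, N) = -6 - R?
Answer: -15543/104 ≈ -149.45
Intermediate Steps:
c = -3 (c = -1*3 = -3)
c*((-3 + (-37/(-32) + 60/(-26)))*A(6, 12)) = -3*(-3 + (-37/(-32) + 60/(-26)))*(-6 - 1*6) = -3*(-3 + (-37*(-1/32) + 60*(-1/26)))*(-6 - 6) = -3*(-3 + (37/32 - 30/13))*(-12) = -3*(-3 - 479/416)*(-12) = -(-5181)*(-12)/416 = -3*5181/104 = -15543/104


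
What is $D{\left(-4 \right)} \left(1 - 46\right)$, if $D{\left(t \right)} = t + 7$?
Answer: $-135$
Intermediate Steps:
$D{\left(t \right)} = 7 + t$
$D{\left(-4 \right)} \left(1 - 46\right) = \left(7 - 4\right) \left(1 - 46\right) = 3 \left(-45\right) = -135$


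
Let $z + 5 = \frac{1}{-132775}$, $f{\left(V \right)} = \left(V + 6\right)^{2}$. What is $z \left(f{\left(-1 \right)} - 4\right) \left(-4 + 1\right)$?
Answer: $\frac{41824188}{132775} \approx 315.0$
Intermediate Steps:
$f{\left(V \right)} = \left(6 + V\right)^{2}$
$z = - \frac{663876}{132775}$ ($z = -5 + \frac{1}{-132775} = -5 - \frac{1}{132775} = - \frac{663876}{132775} \approx -5.0$)
$z \left(f{\left(-1 \right)} - 4\right) \left(-4 + 1\right) = - \frac{663876 \left(\left(6 - 1\right)^{2} - 4\right) \left(-4 + 1\right)}{132775} = - \frac{663876 \left(5^{2} - 4\right) \left(-3\right)}{132775} = - \frac{663876 \left(25 - 4\right) \left(-3\right)}{132775} = - \frac{663876 \cdot 21 \left(-3\right)}{132775} = \left(- \frac{663876}{132775}\right) \left(-63\right) = \frac{41824188}{132775}$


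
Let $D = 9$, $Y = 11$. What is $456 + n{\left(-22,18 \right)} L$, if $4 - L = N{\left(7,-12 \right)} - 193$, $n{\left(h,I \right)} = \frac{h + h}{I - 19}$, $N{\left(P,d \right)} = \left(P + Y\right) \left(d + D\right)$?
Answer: $11500$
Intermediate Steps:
$N{\left(P,d \right)} = \left(9 + d\right) \left(11 + P\right)$ ($N{\left(P,d \right)} = \left(P + 11\right) \left(d + 9\right) = \left(11 + P\right) \left(9 + d\right) = \left(9 + d\right) \left(11 + P\right)$)
$n{\left(h,I \right)} = \frac{2 h}{-19 + I}$
$L = 251$ ($L = 4 - \left(\left(99 + 9 \cdot 7 + 11 \left(-12\right) + 7 \left(-12\right)\right) - 193\right) = 4 - \left(\left(99 + 63 - 132 - 84\right) - 193\right) = 4 - \left(-54 - 193\right) = 4 - -247 = 4 + 247 = 251$)
$456 + n{\left(-22,18 \right)} L = 456 + 2 \left(-22\right) \frac{1}{-19 + 18} \cdot 251 = 456 + 2 \left(-22\right) \frac{1}{-1} \cdot 251 = 456 + 2 \left(-22\right) \left(-1\right) 251 = 456 + 44 \cdot 251 = 456 + 11044 = 11500$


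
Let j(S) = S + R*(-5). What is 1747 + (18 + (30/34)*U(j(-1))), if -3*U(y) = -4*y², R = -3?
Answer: 33925/17 ≈ 1995.6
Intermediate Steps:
j(S) = 15 + S (j(S) = S - 3*(-5) = S + 15 = 15 + S)
U(y) = 4*y²/3 (U(y) = -(-4)*y²/3 = 4*y²/3)
1747 + (18 + (30/34)*U(j(-1))) = 1747 + (18 + (30/34)*(4*(15 - 1)²/3)) = 1747 + (18 + (30*(1/34))*((4/3)*14²)) = 1747 + (18 + 15*((4/3)*196)/17) = 1747 + (18 + (15/17)*(784/3)) = 1747 + (18 + 3920/17) = 1747 + 4226/17 = 33925/17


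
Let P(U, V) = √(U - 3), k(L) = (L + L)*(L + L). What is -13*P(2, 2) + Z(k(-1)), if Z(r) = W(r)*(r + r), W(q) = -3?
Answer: -24 - 13*I ≈ -24.0 - 13.0*I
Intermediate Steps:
k(L) = 4*L² (k(L) = (2*L)*(2*L) = 4*L²)
Z(r) = -6*r (Z(r) = -3*(r + r) = -6*r)
P(U, V) = √(-3 + U)
-13*P(2, 2) + Z(k(-1)) = -13*√(-3 + 2) - 24*(-1)² = -13*I - 24 = -24 - 13*I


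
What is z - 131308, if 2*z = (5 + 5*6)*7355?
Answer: -5191/2 ≈ -2595.5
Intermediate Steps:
z = 257425/2 (z = ((5 + 5*6)*7355)/2 = ((5 + 30)*7355)/2 = (35*7355)/2 = (½)*257425 = 257425/2 ≈ 1.2871e+5)
z - 131308 = 257425/2 - 131308 = -5191/2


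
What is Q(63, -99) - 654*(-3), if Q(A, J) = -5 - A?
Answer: 1894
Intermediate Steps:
Q(63, -99) - 654*(-3) = (-5 - 1*63) - 654*(-3) = (-5 - 63) + 1962 = -68 + 1962 = 1894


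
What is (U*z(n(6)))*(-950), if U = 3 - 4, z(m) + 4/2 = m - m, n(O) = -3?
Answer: -1900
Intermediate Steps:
z(m) = -2 (z(m) = -2 + (m - m) = -2 + 0 = -2)
U = -1
(U*z(n(6)))*(-950) = -1*(-2)*(-950) = 2*(-950) = -1900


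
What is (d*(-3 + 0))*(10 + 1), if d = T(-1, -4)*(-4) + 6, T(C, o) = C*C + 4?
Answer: 462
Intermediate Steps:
T(C, o) = 4 + C² (T(C, o) = C² + 4 = 4 + C²)
d = -14 (d = (4 + (-1)²)*(-4) + 6 = (4 + 1)*(-4) + 6 = 5*(-4) + 6 = -20 + 6 = -14)
(d*(-3 + 0))*(10 + 1) = (-14*(-3 + 0))*(10 + 1) = -14*(-3)*11 = 42*11 = 462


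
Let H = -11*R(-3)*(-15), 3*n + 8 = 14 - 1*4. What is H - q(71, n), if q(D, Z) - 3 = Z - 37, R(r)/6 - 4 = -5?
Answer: -2870/3 ≈ -956.67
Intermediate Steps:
R(r) = -6 (R(r) = 24 + 6*(-5) = 24 - 30 = -6)
n = ⅔ (n = -8/3 + (14 - 1*4)/3 = -8/3 + (14 - 4)/3 = -8/3 + (⅓)*10 = -8/3 + 10/3 = ⅔ ≈ 0.66667)
H = -990 (H = -11*(-6)*(-15) = 66*(-15) = -990)
q(D, Z) = -34 + Z (q(D, Z) = 3 + (Z - 37) = 3 + (-37 + Z) = -34 + Z)
H - q(71, n) = -990 - (-34 + ⅔) = -990 - 1*(-100/3) = -990 + 100/3 = -2870/3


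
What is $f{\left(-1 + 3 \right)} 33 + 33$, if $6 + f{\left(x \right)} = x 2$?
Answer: $-33$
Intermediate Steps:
$f{\left(x \right)} = -6 + 2 x$ ($f{\left(x \right)} = -6 + x 2 = -6 + 2 x$)
$f{\left(-1 + 3 \right)} 33 + 33 = \left(-6 + 2 \left(-1 + 3\right)\right) 33 + 33 = \left(-6 + 2 \cdot 2\right) 33 + 33 = \left(-6 + 4\right) 33 + 33 = \left(-2\right) 33 + 33 = -66 + 33 = -33$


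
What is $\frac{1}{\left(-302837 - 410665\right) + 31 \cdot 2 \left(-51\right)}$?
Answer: $- \frac{1}{716664} \approx -1.3954 \cdot 10^{-6}$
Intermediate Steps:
$\frac{1}{\left(-302837 - 410665\right) + 31 \cdot 2 \left(-51\right)} = \frac{1}{-713502 + 62 \left(-51\right)} = \frac{1}{-713502 - 3162} = \frac{1}{-716664} = - \frac{1}{716664}$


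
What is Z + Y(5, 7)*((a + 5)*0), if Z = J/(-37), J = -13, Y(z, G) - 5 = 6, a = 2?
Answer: 13/37 ≈ 0.35135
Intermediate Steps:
Y(z, G) = 11 (Y(z, G) = 5 + 6 = 11)
Z = 13/37 (Z = -13/(-37) = -13*(-1/37) = 13/37 ≈ 0.35135)
Z + Y(5, 7)*((a + 5)*0) = 13/37 + 11*((2 + 5)*0) = 13/37 + 11*(7*0) = 13/37 + 11*0 = 13/37 + 0 = 13/37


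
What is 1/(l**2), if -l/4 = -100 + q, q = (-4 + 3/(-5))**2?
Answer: 625/62157456 ≈ 1.0055e-5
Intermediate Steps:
q = 529/25 (q = (-4 + 3*(-1/5))**2 = (-4 - 3/5)**2 = (-23/5)**2 = 529/25 ≈ 21.160)
l = 7884/25 (l = -4*(-100 + 529/25) = -4*(-1971/25) = 7884/25 ≈ 315.36)
1/(l**2) = 1/((7884/25)**2) = 1/(62157456/625) = 625/62157456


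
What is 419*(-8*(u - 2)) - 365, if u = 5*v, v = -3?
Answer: 56619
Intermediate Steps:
u = -15 (u = 5*(-3) = -15)
419*(-8*(u - 2)) - 365 = 419*(-8*(-15 - 2)) - 365 = 419*(-8*(-17)) - 365 = 419*136 - 365 = 56984 - 365 = 56619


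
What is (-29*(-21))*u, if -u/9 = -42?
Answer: 230202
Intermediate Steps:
u = 378 (u = -9*(-42) = 378)
(-29*(-21))*u = -29*(-21)*378 = 609*378 = 230202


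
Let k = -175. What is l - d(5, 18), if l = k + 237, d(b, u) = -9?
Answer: 71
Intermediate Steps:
l = 62 (l = -175 + 237 = 62)
l - d(5, 18) = 62 - 1*(-9) = 62 + 9 = 71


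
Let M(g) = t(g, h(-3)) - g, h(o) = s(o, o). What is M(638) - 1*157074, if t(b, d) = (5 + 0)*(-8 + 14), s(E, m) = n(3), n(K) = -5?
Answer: -157682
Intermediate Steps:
s(E, m) = -5
h(o) = -5
t(b, d) = 30 (t(b, d) = 5*6 = 30)
M(g) = 30 - g
M(638) - 1*157074 = (30 - 1*638) - 1*157074 = (30 - 638) - 157074 = -608 - 157074 = -157682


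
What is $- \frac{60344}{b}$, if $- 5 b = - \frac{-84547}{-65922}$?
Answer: $- \frac{19889985840}{84547} \approx -2.3525 \cdot 10^{5}$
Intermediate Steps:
$b = \frac{84547}{329610}$ ($b = - \frac{\left(-1\right) \left(- \frac{84547}{-65922}\right)}{5} = - \frac{\left(-1\right) \left(\left(-84547\right) \left(- \frac{1}{65922}\right)\right)}{5} = - \frac{\left(-1\right) \frac{84547}{65922}}{5} = \left(- \frac{1}{5}\right) \left(- \frac{84547}{65922}\right) = \frac{84547}{329610} \approx 0.25651$)
$- \frac{60344}{b} = - \frac{60344}{\frac{84547}{329610}} = \left(-60344\right) \frac{329610}{84547} = - \frac{19889985840}{84547}$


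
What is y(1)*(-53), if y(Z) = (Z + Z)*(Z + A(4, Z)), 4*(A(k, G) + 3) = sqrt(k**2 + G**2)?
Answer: 212 - 53*sqrt(17)/2 ≈ 102.74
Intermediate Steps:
A(k, G) = -3 + sqrt(G**2 + k**2)/4 (A(k, G) = -3 + sqrt(k**2 + G**2)/4 = -3 + sqrt(G**2 + k**2)/4)
y(Z) = 2*Z*(-3 + Z + sqrt(16 + Z**2)/4) (y(Z) = (Z + Z)*(Z + (-3 + sqrt(Z**2 + 4**2)/4)) = (2*Z)*(Z + (-3 + sqrt(Z**2 + 16)/4)) = (2*Z)*(Z + (-3 + sqrt(16 + Z**2)/4)) = (2*Z)*(-3 + Z + sqrt(16 + Z**2)/4) = 2*Z*(-3 + Z + sqrt(16 + Z**2)/4))
y(1)*(-53) = ((1/2)*1*(-12 + sqrt(16 + 1**2) + 4*1))*(-53) = ((1/2)*1*(-12 + sqrt(16 + 1) + 4))*(-53) = ((1/2)*1*(-12 + sqrt(17) + 4))*(-53) = ((1/2)*1*(-8 + sqrt(17)))*(-53) = (-4 + sqrt(17)/2)*(-53) = 212 - 53*sqrt(17)/2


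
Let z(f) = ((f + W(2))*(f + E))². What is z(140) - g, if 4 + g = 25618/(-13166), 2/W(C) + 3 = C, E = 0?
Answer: 2457186418341/6583 ≈ 3.7326e+8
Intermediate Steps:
W(C) = 2/(-3 + C)
z(f) = f²*(-2 + f)² (z(f) = ((f + 2/(-3 + 2))*(f + 0))² = ((f + 2/(-1))*f)² = ((f + 2*(-1))*f)² = ((f - 2)*f)² = ((-2 + f)*f)² = (f*(-2 + f))² = f²*(-2 + f)²)
g = -39141/6583 (g = -4 + 25618/(-13166) = -4 + 25618*(-1/13166) = -4 - 12809/6583 = -39141/6583 ≈ -5.9458)
z(140) - g = 140²*(-2 + 140)² - 1*(-39141/6583) = 19600*138² + 39141/6583 = 19600*19044 + 39141/6583 = 373262400 + 39141/6583 = 2457186418341/6583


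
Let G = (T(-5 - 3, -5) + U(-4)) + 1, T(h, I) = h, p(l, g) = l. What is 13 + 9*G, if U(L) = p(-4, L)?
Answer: -86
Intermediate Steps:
U(L) = -4
G = -11 (G = ((-5 - 3) - 4) + 1 = (-8 - 4) + 1 = -12 + 1 = -11)
13 + 9*G = 13 + 9*(-11) = 13 - 99 = -86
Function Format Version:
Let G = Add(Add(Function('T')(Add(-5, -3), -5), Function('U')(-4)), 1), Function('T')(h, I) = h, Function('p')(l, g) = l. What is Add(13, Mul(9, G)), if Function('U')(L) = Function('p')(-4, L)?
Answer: -86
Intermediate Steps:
Function('U')(L) = -4
G = -11 (G = Add(Add(Add(-5, -3), -4), 1) = Add(Add(-8, -4), 1) = Add(-12, 1) = -11)
Add(13, Mul(9, G)) = Add(13, Mul(9, -11)) = Add(13, -99) = -86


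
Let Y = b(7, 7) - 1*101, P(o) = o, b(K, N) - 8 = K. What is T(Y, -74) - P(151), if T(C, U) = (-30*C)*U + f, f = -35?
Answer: -191106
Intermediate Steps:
b(K, N) = 8 + K
Y = -86 (Y = (8 + 7) - 1*101 = 15 - 101 = -86)
T(C, U) = -35 - 30*C*U (T(C, U) = (-30*C)*U - 35 = -30*C*U - 35 = -35 - 30*C*U)
T(Y, -74) - P(151) = (-35 - 30*(-86)*(-74)) - 1*151 = (-35 - 190920) - 151 = -190955 - 151 = -191106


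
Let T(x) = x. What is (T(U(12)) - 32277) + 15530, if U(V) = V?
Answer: -16735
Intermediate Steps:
(T(U(12)) - 32277) + 15530 = (12 - 32277) + 15530 = -32265 + 15530 = -16735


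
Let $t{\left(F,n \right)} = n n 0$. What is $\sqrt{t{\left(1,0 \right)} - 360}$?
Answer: $6 i \sqrt{10} \approx 18.974 i$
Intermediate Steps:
$t{\left(F,n \right)} = 0$ ($t{\left(F,n \right)} = n^{2} \cdot 0 = 0$)
$\sqrt{t{\left(1,0 \right)} - 360} = \sqrt{0 - 360} = \sqrt{-360} = 6 i \sqrt{10}$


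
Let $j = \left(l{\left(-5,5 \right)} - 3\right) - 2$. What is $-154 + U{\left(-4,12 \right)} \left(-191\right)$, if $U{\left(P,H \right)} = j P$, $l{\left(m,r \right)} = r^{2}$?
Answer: $15126$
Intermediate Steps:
$j = 20$ ($j = \left(5^{2} - 3\right) - 2 = \left(25 - 3\right) - 2 = 22 - 2 = 20$)
$U{\left(P,H \right)} = 20 P$
$-154 + U{\left(-4,12 \right)} \left(-191\right) = -154 + 20 \left(-4\right) \left(-191\right) = -154 - -15280 = -154 + 15280 = 15126$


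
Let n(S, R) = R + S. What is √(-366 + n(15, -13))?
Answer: 2*I*√91 ≈ 19.079*I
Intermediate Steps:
√(-366 + n(15, -13)) = √(-366 + (-13 + 15)) = √(-366 + 2) = √(-364) = 2*I*√91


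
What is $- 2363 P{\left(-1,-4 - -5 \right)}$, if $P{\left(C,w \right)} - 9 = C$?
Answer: $-18904$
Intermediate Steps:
$P{\left(C,w \right)} = 9 + C$
$- 2363 P{\left(-1,-4 - -5 \right)} = - 2363 \left(9 - 1\right) = \left(-2363\right) 8 = -18904$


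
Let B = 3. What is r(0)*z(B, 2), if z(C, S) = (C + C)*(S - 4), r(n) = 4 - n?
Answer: -48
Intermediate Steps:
z(C, S) = 2*C*(-4 + S) (z(C, S) = (2*C)*(-4 + S) = 2*C*(-4 + S))
r(0)*z(B, 2) = (4 - 1*0)*(2*3*(-4 + 2)) = (4 + 0)*(2*3*(-2)) = 4*(-12) = -48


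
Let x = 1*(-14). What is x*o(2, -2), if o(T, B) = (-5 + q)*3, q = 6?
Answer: -42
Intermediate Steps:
o(T, B) = 3 (o(T, B) = (-5 + 6)*3 = 1*3 = 3)
x = -14
x*o(2, -2) = -14*3 = -42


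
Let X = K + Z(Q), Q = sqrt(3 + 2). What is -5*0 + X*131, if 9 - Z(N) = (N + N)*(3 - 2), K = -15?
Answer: -786 - 262*sqrt(5) ≈ -1371.8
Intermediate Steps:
Q = sqrt(5) ≈ 2.2361
Z(N) = 9 - 2*N (Z(N) = 9 - (N + N)*(3 - 2) = 9 - 2*N)
X = -6 - 2*sqrt(5) (X = -15 + (9 - 2*sqrt(5)) = -6 - 2*sqrt(5) ≈ -10.472)
-5*0 + X*131 = -5*0 + (-6 - 2*sqrt(5))*131 = 0 + (-786 - 262*sqrt(5)) = -786 - 262*sqrt(5)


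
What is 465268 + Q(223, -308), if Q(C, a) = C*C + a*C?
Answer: 446313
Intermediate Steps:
Q(C, a) = C² + C*a
465268 + Q(223, -308) = 465268 + 223*(223 - 308) = 465268 + 223*(-85) = 465268 - 18955 = 446313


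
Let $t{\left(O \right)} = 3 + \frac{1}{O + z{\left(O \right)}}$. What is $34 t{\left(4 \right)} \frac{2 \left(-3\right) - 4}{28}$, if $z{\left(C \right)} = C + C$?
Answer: $- \frac{3145}{84} \approx -37.44$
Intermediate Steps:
$z{\left(C \right)} = 2 C$
$t{\left(O \right)} = 3 + \frac{1}{3 O}$ ($t{\left(O \right)} = 3 + \frac{1}{O + 2 O} = 3 + \frac{1}{3 O}$)
$34 t{\left(4 \right)} \frac{2 \left(-3\right) - 4}{28} = 34 \left(3 + \frac{1}{3 \cdot 4}\right) \frac{2 \left(-3\right) - 4}{28} = 34 \left(3 + \frac{1}{3} \cdot \frac{1}{4}\right) \left(-6 - 4\right) \frac{1}{28} = 34 \left(3 + \frac{1}{12}\right) \left(\left(-10\right) \frac{1}{28}\right) = 34 \cdot \frac{37}{12} \left(- \frac{5}{14}\right) = \frac{629}{6} \left(- \frac{5}{14}\right) = - \frac{3145}{84}$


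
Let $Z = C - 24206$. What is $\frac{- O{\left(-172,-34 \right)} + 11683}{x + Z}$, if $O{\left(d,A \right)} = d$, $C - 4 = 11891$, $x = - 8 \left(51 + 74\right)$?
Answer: $- \frac{11855}{13311} \approx -0.89062$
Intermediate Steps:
$x = -1000$ ($x = \left(-8\right) 125 = -1000$)
$C = 11895$ ($C = 4 + 11891 = 11895$)
$Z = -12311$ ($Z = 11895 - 24206 = -12311$)
$\frac{- O{\left(-172,-34 \right)} + 11683}{x + Z} = \frac{\left(-1\right) \left(-172\right) + 11683}{-1000 - 12311} = \frac{172 + 11683}{-13311} = 11855 \left(- \frac{1}{13311}\right) = - \frac{11855}{13311}$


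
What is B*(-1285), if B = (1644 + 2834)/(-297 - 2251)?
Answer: 2877115/1274 ≈ 2258.3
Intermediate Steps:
B = -2239/1274 (B = 4478/(-2548) = 4478*(-1/2548) = -2239/1274 ≈ -1.7575)
B*(-1285) = -2239/1274*(-1285) = 2877115/1274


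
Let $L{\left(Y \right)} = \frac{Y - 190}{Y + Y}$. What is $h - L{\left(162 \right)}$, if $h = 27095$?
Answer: $\frac{2194702}{81} \approx 27095.0$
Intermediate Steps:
$L{\left(Y \right)} = \frac{-190 + Y}{2 Y}$
$h - L{\left(162 \right)} = 27095 - \frac{-190 + 162}{2 \cdot 162} = 27095 - \frac{1}{2} \cdot \frac{1}{162} \left(-28\right) = 27095 - - \frac{7}{81} = 27095 + \frac{7}{81} = \frac{2194702}{81}$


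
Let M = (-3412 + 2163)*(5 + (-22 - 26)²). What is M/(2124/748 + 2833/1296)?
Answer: -698928869232/1217947 ≈ -5.7386e+5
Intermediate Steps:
M = -2883941 (M = -1249*(5 + (-48)²) = -1249*(5 + 2304) = -1249*2309 = -2883941)
M/(2124/748 + 2833/1296) = -2883941/(2124/748 + 2833/1296) = -2883941/(2124*(1/748) + 2833*(1/1296)) = -2883941/(531/187 + 2833/1296) = -2883941/1217947/242352 = -2883941*242352/1217947 = -698928869232/1217947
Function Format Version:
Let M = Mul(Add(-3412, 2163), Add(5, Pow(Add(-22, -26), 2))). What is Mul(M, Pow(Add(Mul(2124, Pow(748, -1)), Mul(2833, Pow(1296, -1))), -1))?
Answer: Rational(-698928869232, 1217947) ≈ -5.7386e+5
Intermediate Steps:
M = -2883941 (M = Mul(-1249, Add(5, Pow(-48, 2))) = Mul(-1249, Add(5, 2304)) = Mul(-1249, 2309) = -2883941)
Mul(M, Pow(Add(Mul(2124, Pow(748, -1)), Mul(2833, Pow(1296, -1))), -1)) = Mul(-2883941, Pow(Add(Mul(2124, Pow(748, -1)), Mul(2833, Pow(1296, -1))), -1)) = Mul(-2883941, Pow(Add(Mul(2124, Rational(1, 748)), Mul(2833, Rational(1, 1296))), -1)) = Mul(-2883941, Pow(Add(Rational(531, 187), Rational(2833, 1296)), -1)) = Mul(-2883941, Pow(Rational(1217947, 242352), -1)) = Mul(-2883941, Rational(242352, 1217947)) = Rational(-698928869232, 1217947)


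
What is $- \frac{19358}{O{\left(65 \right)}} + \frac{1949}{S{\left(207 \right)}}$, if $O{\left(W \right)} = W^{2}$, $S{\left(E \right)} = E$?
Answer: $\frac{4227419}{874575} \approx 4.8337$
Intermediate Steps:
$- \frac{19358}{O{\left(65 \right)}} + \frac{1949}{S{\left(207 \right)}} = - \frac{19358}{65^{2}} + \frac{1949}{207} = - \frac{19358}{4225} + 1949 \cdot \frac{1}{207} = \left(-19358\right) \frac{1}{4225} + \frac{1949}{207} = - \frac{19358}{4225} + \frac{1949}{207} = \frac{4227419}{874575}$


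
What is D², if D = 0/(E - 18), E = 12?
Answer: 0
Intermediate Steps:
D = 0 (D = 0/(12 - 18) = 0/(-6) = 0*(-⅙) = 0)
D² = 0² = 0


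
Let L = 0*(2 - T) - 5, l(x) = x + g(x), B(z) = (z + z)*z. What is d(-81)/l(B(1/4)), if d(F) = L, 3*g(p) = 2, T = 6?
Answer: -120/19 ≈ -6.3158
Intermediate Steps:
g(p) = ⅔ (g(p) = (⅓)*2 = ⅔)
B(z) = 2*z² (B(z) = (2*z)*z = 2*z²)
l(x) = ⅔ + x (l(x) = x + ⅔ = ⅔ + x)
L = -5 (L = 0*(2 - 1*6) - 5 = 0*(2 - 6) - 5 = 0*(-4) - 5 = 0 - 5 = -5)
d(F) = -5
d(-81)/l(B(1/4)) = -5/(⅔ + 2*(1/4)²) = -5/(⅔ + 2*(1*(¼))²) = -5/(⅔ + 2*(¼)²) = -5/(⅔ + 2*(1/16)) = -5/(⅔ + ⅛) = -5/19/24 = -5*24/19 = -120/19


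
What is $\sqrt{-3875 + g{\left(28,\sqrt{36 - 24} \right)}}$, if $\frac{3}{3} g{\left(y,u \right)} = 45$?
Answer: $i \sqrt{3830} \approx 61.887 i$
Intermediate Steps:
$g{\left(y,u \right)} = 45$
$\sqrt{-3875 + g{\left(28,\sqrt{36 - 24} \right)}} = \sqrt{-3875 + 45} = \sqrt{-3830} = i \sqrt{3830}$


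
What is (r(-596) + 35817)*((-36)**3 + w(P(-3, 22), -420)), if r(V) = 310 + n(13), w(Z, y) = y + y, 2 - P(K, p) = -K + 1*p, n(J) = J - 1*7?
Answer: -1716172968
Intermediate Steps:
n(J) = -7 + J (n(J) = J - 7 = -7 + J)
P(K, p) = 2 + K - p (P(K, p) = 2 - (-K + 1*p) = 2 - (-K + p) = 2 - (p - K) = 2 + (K - p) = 2 + K - p)
w(Z, y) = 2*y
r(V) = 316 (r(V) = 310 + (-7 + 13) = 310 + 6 = 316)
(r(-596) + 35817)*((-36)**3 + w(P(-3, 22), -420)) = (316 + 35817)*((-36)**3 + 2*(-420)) = 36133*(-46656 - 840) = 36133*(-47496) = -1716172968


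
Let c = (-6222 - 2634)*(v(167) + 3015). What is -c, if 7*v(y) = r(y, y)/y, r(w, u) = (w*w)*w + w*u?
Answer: 62195688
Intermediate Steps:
r(w, u) = w³ + u*w (r(w, u) = w²*w + u*w = w³ + u*w)
v(y) = y/7 + y²/7 (v(y) = ((y*(y + y²))/y)/7 = (y + y²)/7 = y/7 + y²/7)
c = -62195688 (c = (-6222 - 2634)*((⅐)*167*(1 + 167) + 3015) = -8856*((⅐)*167*168 + 3015) = -8856*(4008 + 3015) = -8856*7023 = -62195688)
-c = -1*(-62195688) = 62195688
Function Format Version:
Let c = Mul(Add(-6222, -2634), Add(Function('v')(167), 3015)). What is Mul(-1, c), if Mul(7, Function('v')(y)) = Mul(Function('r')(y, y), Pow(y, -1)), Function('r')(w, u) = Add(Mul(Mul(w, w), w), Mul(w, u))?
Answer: 62195688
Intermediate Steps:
Function('r')(w, u) = Add(Pow(w, 3), Mul(u, w)) (Function('r')(w, u) = Add(Mul(Pow(w, 2), w), Mul(u, w)) = Add(Pow(w, 3), Mul(u, w)))
Function('v')(y) = Add(Mul(Rational(1, 7), y), Mul(Rational(1, 7), Pow(y, 2))) (Function('v')(y) = Mul(Rational(1, 7), Mul(Mul(y, Add(y, Pow(y, 2))), Pow(y, -1))) = Mul(Rational(1, 7), Add(y, Pow(y, 2))) = Add(Mul(Rational(1, 7), y), Mul(Rational(1, 7), Pow(y, 2))))
c = -62195688 (c = Mul(Add(-6222, -2634), Add(Mul(Rational(1, 7), 167, Add(1, 167)), 3015)) = Mul(-8856, Add(Mul(Rational(1, 7), 167, 168), 3015)) = Mul(-8856, Add(4008, 3015)) = Mul(-8856, 7023) = -62195688)
Mul(-1, c) = Mul(-1, -62195688) = 62195688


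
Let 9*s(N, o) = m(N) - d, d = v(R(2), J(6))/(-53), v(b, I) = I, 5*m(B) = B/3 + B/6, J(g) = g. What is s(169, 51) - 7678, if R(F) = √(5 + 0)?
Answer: -36615043/4770 ≈ -7676.1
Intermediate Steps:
R(F) = √5
m(B) = B/10 (m(B) = (B/3 + B/6)/5 = (B/2)/5 = B/10)
d = -6/53 (d = 6/(-53) = 6*(-1/53) = -6/53 ≈ -0.11321)
s(N, o) = 2/159 + N/90 (s(N, o) = (N/10 - 1*(-6/53))/9 = (N/10 + 6/53)/9 = (6/53 + N/10)/9 = 2/159 + N/90)
s(169, 51) - 7678 = (2/159 + (1/90)*169) - 7678 = (2/159 + 169/90) - 7678 = 9017/4770 - 7678 = -36615043/4770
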